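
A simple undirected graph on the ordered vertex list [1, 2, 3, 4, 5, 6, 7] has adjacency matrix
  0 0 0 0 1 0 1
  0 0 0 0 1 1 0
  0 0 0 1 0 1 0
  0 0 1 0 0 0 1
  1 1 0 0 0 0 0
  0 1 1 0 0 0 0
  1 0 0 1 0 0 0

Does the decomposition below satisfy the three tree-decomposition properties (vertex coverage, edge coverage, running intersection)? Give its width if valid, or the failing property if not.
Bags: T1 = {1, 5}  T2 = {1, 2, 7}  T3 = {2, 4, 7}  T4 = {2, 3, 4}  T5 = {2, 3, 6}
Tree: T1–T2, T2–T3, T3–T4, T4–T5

A tree decomposition must satisfy three properties: every vertex lies in some bag; for every edge, both endpoints lie together in some bag; and for every vertex, the bags containing it form a connected subtree. Here edge (2,5) lies in no bag, so the decomposition is invalid.

No — edge (2,5) lies in no bag.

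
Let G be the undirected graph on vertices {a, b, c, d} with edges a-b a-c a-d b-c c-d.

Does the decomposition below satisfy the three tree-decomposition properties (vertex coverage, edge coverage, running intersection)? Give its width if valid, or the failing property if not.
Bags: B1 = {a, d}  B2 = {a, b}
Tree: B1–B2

No — vertex c appears in no bag.

A tree decomposition must satisfy three properties: every vertex lies in some bag; for every edge, both endpoints lie together in some bag; and for every vertex, the bags containing it form a connected subtree. Here vertex c appears in no bag, so the decomposition is invalid.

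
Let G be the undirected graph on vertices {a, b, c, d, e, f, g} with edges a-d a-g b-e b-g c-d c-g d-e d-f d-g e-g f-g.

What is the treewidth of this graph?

2

A width-2 tree decomposition is:
Bags: B1 = {d, f, g}  B2 = {d, e, g}  B3 = {a, d, g}  B4 = {b, e, g}  B5 = {c, d, g}
Tree: B1–B2, B2–B3, B2–B4, B3–B5
The largest bag has 3 vertices, giving width 2; this decomposition certifies tw(G) ≤ 2. Conversely, {d, e, g} is a clique of size 3, and the vertices of any clique must share a bag in every tree decomposition; so some bag has ≥ 3 vertices and tw(G) ≥ 2. Therefore the treewidth is 2.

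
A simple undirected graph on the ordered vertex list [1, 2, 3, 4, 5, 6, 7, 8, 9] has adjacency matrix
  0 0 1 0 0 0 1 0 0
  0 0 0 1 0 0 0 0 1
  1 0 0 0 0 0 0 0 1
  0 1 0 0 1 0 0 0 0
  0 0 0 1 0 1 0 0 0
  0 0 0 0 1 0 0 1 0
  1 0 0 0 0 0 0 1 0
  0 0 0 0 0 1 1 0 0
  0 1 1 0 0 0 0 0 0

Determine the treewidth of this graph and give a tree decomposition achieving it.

Every bag has size at most 3, so the width is 3 − 1 = 2 and tw(G) ≤ 2. Since 4–5–6–8–7–1–3–9–2–4 is a cycle in G, G is not acyclic. Forests are exactly the graphs of treewidth ≤ 1, so tw(G) ≥ 2. The upper and lower bounds meet at 2, so that is the treewidth.

Treewidth 2.
One optimal decomposition is:
Bags: B1 = {4, 5, 6}  B2 = {4, 6, 8}  B3 = {4, 7, 8}  B4 = {1, 4, 7}  B5 = {1, 3, 4}  B6 = {3, 4, 9}  B7 = {2, 4, 9}
Tree: B1–B2, B2–B3, B3–B4, B4–B5, B5–B6, B6–B7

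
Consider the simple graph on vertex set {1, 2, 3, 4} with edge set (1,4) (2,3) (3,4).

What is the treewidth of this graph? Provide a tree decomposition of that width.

Every bag has size at most 2, so the width is 2 − 1 = 1 and tw(G) ≤ 1. G has an edge, so its treewidth is at least 1. Combining the bounds, tw(G) = 1.

Treewidth 1.
Bags: B1 = {2, 3}  B2 = {3, 4}  B3 = {1, 4}
Tree: B1–B2, B2–B3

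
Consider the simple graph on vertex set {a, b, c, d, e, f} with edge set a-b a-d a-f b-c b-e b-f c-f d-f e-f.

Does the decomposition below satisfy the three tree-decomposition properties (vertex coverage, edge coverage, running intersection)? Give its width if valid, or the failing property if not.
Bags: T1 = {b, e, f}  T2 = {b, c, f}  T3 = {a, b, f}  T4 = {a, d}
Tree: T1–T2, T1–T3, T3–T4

A tree decomposition must satisfy three properties: every vertex lies in some bag; for every edge, both endpoints lie together in some bag; and for every vertex, the bags containing it form a connected subtree. Here edge (f,d) lies in no bag, so the decomposition is invalid.

No — edge (f,d) lies in no bag.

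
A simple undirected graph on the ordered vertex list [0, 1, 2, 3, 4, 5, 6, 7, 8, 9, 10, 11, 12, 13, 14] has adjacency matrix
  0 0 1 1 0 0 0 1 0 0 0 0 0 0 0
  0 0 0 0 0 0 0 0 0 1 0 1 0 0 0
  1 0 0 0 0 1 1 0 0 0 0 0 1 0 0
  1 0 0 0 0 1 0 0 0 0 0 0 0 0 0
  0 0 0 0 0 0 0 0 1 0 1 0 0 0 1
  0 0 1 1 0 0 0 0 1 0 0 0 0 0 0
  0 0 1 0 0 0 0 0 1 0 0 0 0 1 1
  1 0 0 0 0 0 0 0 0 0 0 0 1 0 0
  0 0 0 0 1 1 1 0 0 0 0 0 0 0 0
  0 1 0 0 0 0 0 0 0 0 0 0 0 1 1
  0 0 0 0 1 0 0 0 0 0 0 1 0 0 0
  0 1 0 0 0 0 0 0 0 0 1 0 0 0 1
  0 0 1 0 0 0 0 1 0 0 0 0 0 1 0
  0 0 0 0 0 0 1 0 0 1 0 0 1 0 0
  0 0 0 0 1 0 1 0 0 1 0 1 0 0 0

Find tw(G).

3

A width-3 tree decomposition is:
Bags: B1 = {0, 3, 7, 12}  B2 = {0, 2, 3, 12}  B3 = {2, 3, 5, 12}  B4 = {2, 5, 12, 13}  B5 = {2, 5, 6, 13}  B6 = {5, 6, 8, 13}  B7 = {6, 8, 9, 13}  B8 = {6, 8, 9, 14}  B9 = {4, 8, 9, 14}  B10 = {1, 4, 9, 14}  B11 = {1, 4, 11, 14}  B12 = {1, 4, 10, 11}
Tree: B1–B2, B2–B3, B3–B4, B4–B5, B5–B6, B6–B7, B7–B8, B8–B9, B9–B10, B10–B11, B11–B12
Every bag has size at most 4, so the width is 4 − 1 = 3 and tw(G) ≤ 3. For the lower bound: the 4 vertex sets {0,3,7}, {12}, {2}, {5,6,8,13} are disjoint, each induces a connected subgraph, and every pair is joined by at least one edge of G. Contracting each set to a single vertex therefore yields K_{4} as a minor, and since treewidth is minor-monotone, tw(G) ≥ tw(K_{4}) = 3. Combining the bounds, tw(G) = 3.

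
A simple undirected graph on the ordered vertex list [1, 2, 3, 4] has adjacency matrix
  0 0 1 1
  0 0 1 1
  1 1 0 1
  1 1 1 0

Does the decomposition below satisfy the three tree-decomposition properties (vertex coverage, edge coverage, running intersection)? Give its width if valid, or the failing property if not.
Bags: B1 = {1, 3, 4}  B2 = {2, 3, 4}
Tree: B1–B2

Yes; width 2.

Every vertex of G appears in some bag (union = {1, 2, 3, 4}); every edge is covered by a bag; and for each vertex v the set of bags containing v is connected in the bag tree. The decomposition is therefore valid. The largest bag has 3 vertices, so the width is 2.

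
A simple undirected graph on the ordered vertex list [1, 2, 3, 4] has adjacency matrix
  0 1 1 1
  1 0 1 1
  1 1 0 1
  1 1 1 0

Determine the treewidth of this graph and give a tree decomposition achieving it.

With just one bag of size 4, the width is 4 − 1 = 3, so tw(G) ≤ 3. On the other hand G contains the 4-clique {1, 2, 3, 4}. A clique must lie in a single bag of any decomposition, so no decomposition can have width below 3. Hence tw(G) = 3 exactly.

Treewidth 3.
One optimal decomposition is:
Bags: B1 = {1, 2, 3, 4}
Tree: (single bag)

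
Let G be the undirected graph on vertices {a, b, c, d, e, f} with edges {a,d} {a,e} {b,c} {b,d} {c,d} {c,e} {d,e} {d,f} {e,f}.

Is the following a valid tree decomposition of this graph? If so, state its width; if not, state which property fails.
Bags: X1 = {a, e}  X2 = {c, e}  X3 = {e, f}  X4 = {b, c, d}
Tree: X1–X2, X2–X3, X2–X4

A tree decomposition must satisfy three properties: every vertex lies in some bag; for every edge, both endpoints lie together in some bag; and for every vertex, the bags containing it form a connected subtree. Here edge (d,e) lies in no bag, so the decomposition is invalid.

No — edge (d,e) lies in no bag.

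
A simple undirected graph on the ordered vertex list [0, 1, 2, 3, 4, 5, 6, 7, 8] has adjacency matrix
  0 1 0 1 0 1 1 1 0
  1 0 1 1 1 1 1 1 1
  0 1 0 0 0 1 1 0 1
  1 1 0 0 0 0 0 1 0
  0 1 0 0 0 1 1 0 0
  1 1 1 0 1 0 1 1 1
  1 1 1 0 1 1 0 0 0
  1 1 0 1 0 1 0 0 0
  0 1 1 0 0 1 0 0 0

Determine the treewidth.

3

A width-3 tree decomposition is:
Bags: B1 = {0, 1, 5, 6}  B2 = {0, 1, 5, 7}  B3 = {0, 1, 3, 7}  B4 = {1, 2, 5, 6}  B5 = {1, 4, 5, 6}  B6 = {1, 2, 5, 8}
Tree: B1–B2, B2–B3, B1–B4, B1–B5, B4–B6
The largest bag has 4 vertices, giving width 3; this decomposition certifies tw(G) ≤ 3. On the other hand G contains the 4-clique {0, 1, 3, 7}. A clique must lie in a single bag of any decomposition, so no decomposition can have width below 3. Combining the bounds, tw(G) = 3.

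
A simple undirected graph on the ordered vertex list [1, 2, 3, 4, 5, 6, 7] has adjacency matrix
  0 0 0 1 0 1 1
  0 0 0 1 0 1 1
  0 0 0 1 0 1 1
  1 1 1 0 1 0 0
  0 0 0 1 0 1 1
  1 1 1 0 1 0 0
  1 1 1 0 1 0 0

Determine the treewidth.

3

A width-3 tree decomposition is:
Bags: B1 = {1, 4, 6, 7}  B2 = {3, 4, 6, 7}  B3 = {2, 4, 6, 7}  B4 = {4, 5, 6, 7}
Tree: B1–B2, B2–B3, B3–B4
The largest bag has 4 vertices, giving width 3; this decomposition certifies tw(G) ≤ 3. For the lower bound: the 4 vertex sets {1,6}, {3,7}, {4}, {2} are disjoint, each induces a connected subgraph, and every pair is joined by at least one edge of G. Contracting each set to a single vertex therefore yields K_{4} as a minor, and since treewidth is minor-monotone, tw(G) ≥ tw(K_{4}) = 3. Therefore the treewidth is 3.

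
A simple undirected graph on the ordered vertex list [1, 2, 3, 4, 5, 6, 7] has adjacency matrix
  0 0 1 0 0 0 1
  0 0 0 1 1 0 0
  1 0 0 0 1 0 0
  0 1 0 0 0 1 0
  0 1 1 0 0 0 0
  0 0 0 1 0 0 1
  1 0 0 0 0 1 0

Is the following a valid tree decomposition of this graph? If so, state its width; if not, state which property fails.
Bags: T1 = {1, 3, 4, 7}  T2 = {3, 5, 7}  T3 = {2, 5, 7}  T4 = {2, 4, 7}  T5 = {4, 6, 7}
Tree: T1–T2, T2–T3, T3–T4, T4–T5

A tree decomposition must satisfy three properties: every vertex lies in some bag; for every edge, both endpoints lie together in some bag; and for every vertex, the bags containing it form a connected subtree. Here bags containing vertex 4 are not connected in the tree, so the decomposition is invalid.

No — bags containing vertex 4 are not connected in the tree.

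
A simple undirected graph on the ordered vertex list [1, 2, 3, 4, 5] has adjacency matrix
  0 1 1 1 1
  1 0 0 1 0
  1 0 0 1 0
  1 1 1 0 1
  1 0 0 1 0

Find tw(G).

2

A width-2 tree decomposition is:
Bags: B1 = {1, 4, 5}  B2 = {1, 2, 4}  B3 = {1, 3, 4}
Tree: B1–B2, B2–B3
Each bag holds 3 vertices, so the decomposition has width 2, which upper-bounds the treewidth. On the other hand G contains the 3-clique {1, 2, 4}. A clique must lie in a single bag of any decomposition, so no decomposition can have width below 2. Hence tw(G) = 2 exactly.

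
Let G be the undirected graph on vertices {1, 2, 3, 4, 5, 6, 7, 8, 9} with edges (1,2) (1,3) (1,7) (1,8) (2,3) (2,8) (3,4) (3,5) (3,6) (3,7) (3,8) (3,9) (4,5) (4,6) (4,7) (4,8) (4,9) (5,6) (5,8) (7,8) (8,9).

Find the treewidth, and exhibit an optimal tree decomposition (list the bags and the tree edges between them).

Every bag has size at most 4, so the width is 4 − 1 = 3 and tw(G) ≤ 3. For the lower bound, the 4 vertices {1, 2, 3, 8} are pairwise adjacent, and any tree decomposition puts a clique entirely inside one bag — forcing width ≥ 3. Combining the bounds, tw(G) = 3.

Treewidth 3.
One optimal decomposition is:
Bags: B1 = {3, 4, 5, 8}  B2 = {3, 4, 8, 9}  B3 = {3, 4, 5, 6}  B4 = {3, 4, 7, 8}  B5 = {1, 3, 7, 8}  B6 = {1, 2, 3, 8}
Tree: B1–B2, B1–B3, B2–B4, B4–B5, B5–B6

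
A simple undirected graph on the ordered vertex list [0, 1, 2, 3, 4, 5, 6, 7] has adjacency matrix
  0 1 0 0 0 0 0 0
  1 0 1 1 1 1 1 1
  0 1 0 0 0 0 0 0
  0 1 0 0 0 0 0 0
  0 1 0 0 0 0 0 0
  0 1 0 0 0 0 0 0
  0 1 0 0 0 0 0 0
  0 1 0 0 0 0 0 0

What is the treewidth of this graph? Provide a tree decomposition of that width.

Treewidth 1.
One optimal decomposition is:
Bags: B1 = {1, 4}  B2 = {1, 6}  B3 = {1, 7}  B4 = {0, 1}  B5 = {1, 5}  B6 = {1, 2}  B7 = {1, 3}
Tree: B1–B2, B1–B3, B1–B4, B1–B5, B5–B6, B3–B7

Every bag has size at most 2, so the width is 2 − 1 = 1 and tw(G) ≤ 1. Since G has at least one edge (e.g. 1–4), it is not an edgeless graph, so tw(G) ≥ 1. Hence tw(G) = 1 exactly.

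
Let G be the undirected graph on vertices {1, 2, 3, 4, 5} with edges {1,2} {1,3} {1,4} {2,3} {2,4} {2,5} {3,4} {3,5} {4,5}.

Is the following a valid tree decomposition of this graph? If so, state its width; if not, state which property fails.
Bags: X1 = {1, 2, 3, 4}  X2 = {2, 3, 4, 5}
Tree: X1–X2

Yes; width 3.

Vertex coverage: the bags together contain {1, 2, 3, 4, 5}, the full vertex set. Edge coverage: each edge of G has both endpoints in at least one bag. Running intersection: for every vertex, the bags containing it form a connected subtree. All three properties hold, so this is a valid tree decomposition of width max|bag| − 1 = 3, and hence tw(G) ≤ 3.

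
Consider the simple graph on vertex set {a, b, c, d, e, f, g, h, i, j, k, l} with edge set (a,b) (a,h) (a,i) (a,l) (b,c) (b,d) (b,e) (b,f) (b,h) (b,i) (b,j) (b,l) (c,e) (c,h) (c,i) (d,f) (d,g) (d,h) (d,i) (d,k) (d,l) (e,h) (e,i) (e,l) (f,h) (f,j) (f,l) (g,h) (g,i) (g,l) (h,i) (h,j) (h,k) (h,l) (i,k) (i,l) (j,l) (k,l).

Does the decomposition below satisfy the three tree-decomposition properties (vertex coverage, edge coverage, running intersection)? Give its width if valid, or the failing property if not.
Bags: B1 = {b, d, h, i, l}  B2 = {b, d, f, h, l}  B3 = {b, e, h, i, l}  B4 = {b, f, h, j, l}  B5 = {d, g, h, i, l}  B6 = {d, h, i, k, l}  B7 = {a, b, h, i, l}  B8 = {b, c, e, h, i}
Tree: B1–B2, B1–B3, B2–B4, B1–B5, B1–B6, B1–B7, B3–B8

Every vertex of G appears in some bag (union = {a, b, c, d, e, f, g, h, i, j, k, l}); every edge is covered by a bag; and for each vertex v the set of bags containing v is connected in the bag tree. The decomposition is therefore valid. The largest bag has 5 vertices, so the width is 4.

Yes; width 4.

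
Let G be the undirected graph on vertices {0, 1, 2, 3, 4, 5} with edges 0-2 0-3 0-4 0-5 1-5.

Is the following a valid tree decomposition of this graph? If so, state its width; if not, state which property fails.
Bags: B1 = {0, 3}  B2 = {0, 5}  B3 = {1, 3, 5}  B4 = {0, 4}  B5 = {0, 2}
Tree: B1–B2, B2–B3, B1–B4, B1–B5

A tree decomposition must satisfy three properties: every vertex lies in some bag; for every edge, both endpoints lie together in some bag; and for every vertex, the bags containing it form a connected subtree. Here bags containing vertex 3 are not connected in the tree, so the decomposition is invalid.

No — bags containing vertex 3 are not connected in the tree.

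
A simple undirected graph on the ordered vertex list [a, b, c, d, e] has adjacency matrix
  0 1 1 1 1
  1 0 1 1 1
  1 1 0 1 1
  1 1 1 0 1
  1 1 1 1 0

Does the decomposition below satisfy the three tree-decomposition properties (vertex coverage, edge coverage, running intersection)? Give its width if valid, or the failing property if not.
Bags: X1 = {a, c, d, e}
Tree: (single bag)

A tree decomposition must satisfy three properties: every vertex lies in some bag; for every edge, both endpoints lie together in some bag; and for every vertex, the bags containing it form a connected subtree. Here vertex b appears in no bag, so the decomposition is invalid.

No — vertex b appears in no bag.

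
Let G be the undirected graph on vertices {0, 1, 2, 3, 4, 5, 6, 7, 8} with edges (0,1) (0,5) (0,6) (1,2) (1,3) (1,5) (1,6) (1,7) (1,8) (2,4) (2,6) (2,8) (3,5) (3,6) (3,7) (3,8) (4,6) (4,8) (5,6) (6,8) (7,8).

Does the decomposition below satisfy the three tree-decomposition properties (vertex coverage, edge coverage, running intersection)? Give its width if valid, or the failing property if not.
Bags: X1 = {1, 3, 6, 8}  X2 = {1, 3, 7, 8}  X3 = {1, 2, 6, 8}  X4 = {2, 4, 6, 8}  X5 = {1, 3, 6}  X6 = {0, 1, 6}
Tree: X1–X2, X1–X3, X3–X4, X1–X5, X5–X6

No — vertex 5 appears in no bag.

A tree decomposition must satisfy three properties: every vertex lies in some bag; for every edge, both endpoints lie together in some bag; and for every vertex, the bags containing it form a connected subtree. Here vertex 5 appears in no bag, so the decomposition is invalid.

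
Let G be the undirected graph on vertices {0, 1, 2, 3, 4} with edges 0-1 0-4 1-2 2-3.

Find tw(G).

1

A width-1 tree decomposition is:
Bags: B1 = {2, 3}  B2 = {1, 2}  B3 = {0, 1}  B4 = {0, 4}
Tree: B1–B2, B2–B3, B3–B4
The largest bag has 2 vertices, giving width 1; this decomposition certifies tw(G) ≤ 1. Any graph with an edge has treewidth ≥ 1, and G has the edge 3–2. The upper and lower bounds meet at 1, so that is the treewidth.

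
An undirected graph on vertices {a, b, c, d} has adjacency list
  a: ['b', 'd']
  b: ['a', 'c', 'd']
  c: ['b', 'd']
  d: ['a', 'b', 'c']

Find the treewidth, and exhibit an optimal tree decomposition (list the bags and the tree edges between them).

The largest bag has 3 vertices, giving width 2; this decomposition certifies tw(G) ≤ 2. Conversely, {b, c, d} is a clique of size 3, and the vertices of any clique must share a bag in every tree decomposition; so some bag has ≥ 3 vertices and tw(G) ≥ 2. The upper and lower bounds meet at 2, so that is the treewidth.

Treewidth 2.
One optimal decomposition is:
Bags: B1 = {b, c, d}  B2 = {a, b, d}
Tree: B1–B2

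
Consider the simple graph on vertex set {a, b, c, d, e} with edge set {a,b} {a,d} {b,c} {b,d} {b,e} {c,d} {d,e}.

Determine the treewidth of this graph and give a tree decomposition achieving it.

Each bag holds 3 vertices, so the decomposition has width 2, which upper-bounds the treewidth. On the other hand G contains the 3-clique {b, d, e}. A clique must lie in a single bag of any decomposition, so no decomposition can have width below 2. Combining the bounds, tw(G) = 2.

Treewidth 2.
One optimal decomposition is:
Bags: B1 = {b, d, e}  B2 = {b, c, d}  B3 = {a, b, d}
Tree: B1–B2, B2–B3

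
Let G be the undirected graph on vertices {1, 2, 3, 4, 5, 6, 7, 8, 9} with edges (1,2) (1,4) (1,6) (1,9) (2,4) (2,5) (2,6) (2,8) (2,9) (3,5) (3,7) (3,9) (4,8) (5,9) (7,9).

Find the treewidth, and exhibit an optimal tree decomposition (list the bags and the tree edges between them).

Treewidth 2.
Bags: B1 = {1, 2, 6}  B2 = {1, 2, 4}  B3 = {1, 2, 9}  B4 = {2, 5, 9}  B5 = {3, 5, 9}  B6 = {3, 7, 9}  B7 = {2, 4, 8}
Tree: B1–B2, B1–B3, B3–B4, B4–B5, B5–B6, B2–B7

Every bag has size at most 3, so the width is 3 − 1 = 2 and tw(G) ≤ 2. For the lower bound, the 3 vertices {2, 4, 8} are pairwise adjacent, and any tree decomposition puts a clique entirely inside one bag — forcing width ≥ 2. Therefore the treewidth is 2.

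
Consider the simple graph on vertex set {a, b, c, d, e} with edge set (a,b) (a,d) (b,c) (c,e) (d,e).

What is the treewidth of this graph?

2

A width-2 tree decomposition is:
Bags: B1 = {a, b, d}  B2 = {b, d, e}  B3 = {b, c, e}
Tree: B1–B2, B2–B3
The largest bag has 3 vertices, giving width 2; this decomposition certifies tw(G) ≤ 2. The edges b–a–d–e–c–b form a cycle, so G is not a tree and its treewidth is at least 2. Hence tw(G) = 2 exactly.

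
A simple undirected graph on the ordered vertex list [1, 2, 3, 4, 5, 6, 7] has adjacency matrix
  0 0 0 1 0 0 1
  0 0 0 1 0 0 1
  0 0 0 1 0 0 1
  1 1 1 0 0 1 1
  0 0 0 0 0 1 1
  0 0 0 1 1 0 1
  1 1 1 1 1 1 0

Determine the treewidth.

A width-2 tree decomposition is:
Bags: B1 = {4, 6, 7}  B2 = {2, 4, 7}  B3 = {5, 6, 7}  B4 = {1, 4, 7}  B5 = {3, 4, 7}
Tree: B1–B2, B1–B3, B1–B4, B2–B5
Every bag has size at most 3, so the width is 3 − 1 = 2 and tw(G) ≤ 2. On the other hand G contains the 3-clique {1, 4, 7}. A clique must lie in a single bag of any decomposition, so no decomposition can have width below 2. Hence tw(G) = 2 exactly.

2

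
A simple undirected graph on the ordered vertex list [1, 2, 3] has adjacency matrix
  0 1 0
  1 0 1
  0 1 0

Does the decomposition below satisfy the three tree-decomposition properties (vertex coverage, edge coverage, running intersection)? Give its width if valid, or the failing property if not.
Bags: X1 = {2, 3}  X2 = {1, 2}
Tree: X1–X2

Vertex coverage: the bags together contain {1, 2, 3}, the full vertex set. Edge coverage: each edge of G has both endpoints in at least one bag. Running intersection: for every vertex, the bags containing it form a connected subtree. All three properties hold, so this is a valid tree decomposition of width max|bag| − 1 = 1, and hence tw(G) ≤ 1.

Yes; width 1.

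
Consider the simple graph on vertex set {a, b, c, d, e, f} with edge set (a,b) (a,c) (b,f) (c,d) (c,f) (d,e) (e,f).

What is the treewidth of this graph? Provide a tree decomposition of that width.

Treewidth 2.
Bags: B1 = {a, b, f}  B2 = {a, c, f}  B3 = {c, e, f}  B4 = {c, d, e}
Tree: B1–B2, B2–B3, B3–B4

Every bag has size at most 3, so the width is 3 − 1 = 2 and tw(G) ≤ 2. For the lower bound, G contains the cycle b–a–c–f–b, so G is not a forest; only forests have treewidth ≤ 1, hence tw(G) ≥ 2. The upper and lower bounds meet at 2, so that is the treewidth.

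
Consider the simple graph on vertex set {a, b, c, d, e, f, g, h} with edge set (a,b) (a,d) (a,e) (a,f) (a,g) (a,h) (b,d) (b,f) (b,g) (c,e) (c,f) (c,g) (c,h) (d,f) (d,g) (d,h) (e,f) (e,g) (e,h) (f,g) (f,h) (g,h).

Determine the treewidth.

4

A width-4 tree decomposition is:
Bags: B1 = {a, d, f, g, h}  B2 = {a, e, f, g, h}  B3 = {a, b, d, f, g}  B4 = {c, e, f, g, h}
Tree: B1–B2, B1–B3, B2–B4
Every bag has size at most 5, so the width is 5 − 1 = 4 and tw(G) ≤ 4. For the lower bound, the 5 vertices {a, d, f, g, h} are pairwise adjacent, and any tree decomposition puts a clique entirely inside one bag — forcing width ≥ 4. Combining the bounds, tw(G) = 4.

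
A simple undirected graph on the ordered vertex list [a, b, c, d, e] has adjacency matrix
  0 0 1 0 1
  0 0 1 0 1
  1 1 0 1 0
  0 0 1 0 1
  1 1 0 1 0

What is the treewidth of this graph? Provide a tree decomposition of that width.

Each bag holds 3 vertices, so the decomposition has width 2, which upper-bounds the treewidth. For the lower bound, G contains the cycle c–a–e–d–c, so G is not a forest; only forests have treewidth ≤ 1, hence tw(G) ≥ 2. Combining the bounds, tw(G) = 2.

Treewidth 2.
One such decomposition:
Bags: B1 = {a, c, e}  B2 = {c, d, e}  B3 = {b, c, e}
Tree: B1–B2, B2–B3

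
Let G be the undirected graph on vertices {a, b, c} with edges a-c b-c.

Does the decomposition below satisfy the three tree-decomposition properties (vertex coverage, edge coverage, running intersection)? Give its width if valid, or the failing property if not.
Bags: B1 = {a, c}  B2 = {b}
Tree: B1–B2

No — edge (c,b) lies in no bag.

A tree decomposition must satisfy three properties: every vertex lies in some bag; for every edge, both endpoints lie together in some bag; and for every vertex, the bags containing it form a connected subtree. Here edge (c,b) lies in no bag, so the decomposition is invalid.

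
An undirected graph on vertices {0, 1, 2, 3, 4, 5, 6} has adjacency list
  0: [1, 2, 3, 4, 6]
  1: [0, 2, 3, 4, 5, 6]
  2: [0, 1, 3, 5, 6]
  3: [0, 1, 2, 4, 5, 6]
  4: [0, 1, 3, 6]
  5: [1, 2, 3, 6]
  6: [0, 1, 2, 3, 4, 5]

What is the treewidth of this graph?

A width-4 tree decomposition is:
Bags: B1 = {1, 2, 3, 5, 6}  B2 = {0, 1, 2, 3, 6}  B3 = {0, 1, 3, 4, 6}
Tree: B1–B2, B2–B3
The largest bag has 5 vertices, giving width 4; this decomposition certifies tw(G) ≤ 4. Conversely, {0, 1, 2, 3, 6} is a clique of size 5, and the vertices of any clique must share a bag in every tree decomposition; so some bag has ≥ 5 vertices and tw(G) ≥ 4. Combining the bounds, tw(G) = 4.

4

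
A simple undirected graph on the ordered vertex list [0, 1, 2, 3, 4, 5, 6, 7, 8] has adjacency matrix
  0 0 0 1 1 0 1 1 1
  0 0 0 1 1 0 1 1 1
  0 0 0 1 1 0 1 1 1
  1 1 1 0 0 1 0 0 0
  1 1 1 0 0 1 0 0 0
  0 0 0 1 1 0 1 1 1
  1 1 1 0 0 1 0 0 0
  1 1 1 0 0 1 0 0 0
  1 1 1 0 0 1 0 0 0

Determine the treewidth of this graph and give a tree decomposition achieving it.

Treewidth 4.
One optimal decomposition is:
Bags: B1 = {0, 1, 2, 4, 5}  B2 = {0, 1, 2, 3, 5}  B3 = {0, 1, 2, 5, 6}  B4 = {0, 1, 2, 5, 8}  B5 = {0, 1, 2, 5, 7}
Tree: B1–B2, B2–B3, B3–B4, B4–B5

The largest bag has 5 vertices, giving width 4; this decomposition certifies tw(G) ≤ 4. For the lower bound: the 5 vertex sets {2,4}, {0,3}, {1,6}, {5}, {8} are disjoint, each induces a connected subgraph, and every pair is joined by at least one edge of G. Contracting each set to a single vertex therefore yields K_{5} as a minor, and since treewidth is minor-monotone, tw(G) ≥ tw(K_{5}) = 4. The upper and lower bounds meet at 4, so that is the treewidth.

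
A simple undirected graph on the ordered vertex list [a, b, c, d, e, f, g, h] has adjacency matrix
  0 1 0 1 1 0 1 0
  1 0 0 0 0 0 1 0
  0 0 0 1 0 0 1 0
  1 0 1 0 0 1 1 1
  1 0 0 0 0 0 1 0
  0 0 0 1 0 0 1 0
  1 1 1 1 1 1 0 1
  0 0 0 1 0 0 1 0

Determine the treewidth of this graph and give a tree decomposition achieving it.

Treewidth 2.
One such decomposition:
Bags: B1 = {a, e, g}  B2 = {a, d, g}  B3 = {a, b, g}  B4 = {c, d, g}  B5 = {d, f, g}  B6 = {d, g, h}
Tree: B1–B2, B2–B3, B2–B4, B4–B5, B2–B6

Every bag has size at most 3, so the width is 3 − 1 = 2 and tw(G) ≤ 2. Conversely, {d, g, h} is a clique of size 3, and the vertices of any clique must share a bag in every tree decomposition; so some bag has ≥ 3 vertices and tw(G) ≥ 2. Therefore the treewidth is 2.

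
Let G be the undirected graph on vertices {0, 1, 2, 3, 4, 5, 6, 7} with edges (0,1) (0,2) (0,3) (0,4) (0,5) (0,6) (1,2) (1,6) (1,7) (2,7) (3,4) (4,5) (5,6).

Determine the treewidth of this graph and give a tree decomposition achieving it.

The largest bag has 3 vertices, giving width 2; this decomposition certifies tw(G) ≤ 2. For the lower bound, the 3 vertices {0, 1, 2} are pairwise adjacent, and any tree decomposition puts a clique entirely inside one bag — forcing width ≥ 2. Therefore the treewidth is 2.

Treewidth 2.
One such decomposition:
Bags: B1 = {0, 5, 6}  B2 = {0, 1, 6}  B3 = {0, 1, 2}  B4 = {1, 2, 7}  B5 = {0, 4, 5}  B6 = {0, 3, 4}
Tree: B1–B2, B2–B3, B3–B4, B1–B5, B5–B6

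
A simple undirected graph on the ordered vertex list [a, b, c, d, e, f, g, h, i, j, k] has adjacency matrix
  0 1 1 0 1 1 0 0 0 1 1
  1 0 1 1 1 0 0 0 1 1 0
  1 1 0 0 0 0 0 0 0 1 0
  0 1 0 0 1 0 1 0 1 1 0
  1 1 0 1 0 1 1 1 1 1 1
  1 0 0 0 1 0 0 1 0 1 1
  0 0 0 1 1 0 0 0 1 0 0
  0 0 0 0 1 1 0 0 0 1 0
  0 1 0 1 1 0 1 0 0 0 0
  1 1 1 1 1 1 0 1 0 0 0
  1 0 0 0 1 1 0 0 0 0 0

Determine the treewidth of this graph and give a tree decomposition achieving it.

Treewidth 3.
One such decomposition:
Bags: B1 = {a, b, e, j}  B2 = {a, e, f, j}  B3 = {e, f, h, j}  B4 = {a, b, c, j}  B5 = {b, d, e, j}  B6 = {a, e, f, k}  B7 = {b, d, e, i}  B8 = {d, e, g, i}
Tree: B1–B2, B2–B3, B1–B4, B1–B5, B2–B6, B5–B7, B7–B8

The largest bag has 4 vertices, giving width 3; this decomposition certifies tw(G) ≤ 3. On the other hand G contains the 4-clique {d, e, g, i}. A clique must lie in a single bag of any decomposition, so no decomposition can have width below 3. Therefore the treewidth is 3.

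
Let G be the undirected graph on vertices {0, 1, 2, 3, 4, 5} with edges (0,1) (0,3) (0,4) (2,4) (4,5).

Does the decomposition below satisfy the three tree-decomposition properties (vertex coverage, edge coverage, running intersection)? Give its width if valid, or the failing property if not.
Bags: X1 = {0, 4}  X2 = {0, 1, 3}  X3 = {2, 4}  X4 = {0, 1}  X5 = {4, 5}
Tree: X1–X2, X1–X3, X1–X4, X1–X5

A tree decomposition must satisfy three properties: every vertex lies in some bag; for every edge, both endpoints lie together in some bag; and for every vertex, the bags containing it form a connected subtree. Here bags containing vertex 1 are not connected in the tree, so the decomposition is invalid.

No — bags containing vertex 1 are not connected in the tree.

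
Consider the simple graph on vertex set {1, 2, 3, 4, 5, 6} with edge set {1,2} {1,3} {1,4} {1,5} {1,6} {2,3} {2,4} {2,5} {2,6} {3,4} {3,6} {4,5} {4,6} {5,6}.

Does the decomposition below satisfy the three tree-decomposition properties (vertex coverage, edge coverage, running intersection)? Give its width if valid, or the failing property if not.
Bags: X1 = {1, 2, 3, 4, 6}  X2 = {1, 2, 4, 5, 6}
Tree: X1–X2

Yes; width 4.

Checking the three conditions: (i) the bags cover all of {1, 2, 3, 4, 5, 6}; (ii) for each edge, some bag contains both endpoints; (iii) the bags containing any fixed vertex form a subtree. All hold, so the decomposition is valid with width 5 − 1 = 4.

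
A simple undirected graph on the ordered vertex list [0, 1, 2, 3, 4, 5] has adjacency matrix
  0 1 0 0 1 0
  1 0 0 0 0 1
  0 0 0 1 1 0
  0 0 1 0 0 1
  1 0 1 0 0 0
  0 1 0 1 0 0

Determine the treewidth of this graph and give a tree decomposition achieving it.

Every bag has size at most 3, so the width is 3 − 1 = 2 and tw(G) ≤ 2. For the lower bound, G contains the cycle 4–0–1–5–3–2–4, so G is not a forest; only forests have treewidth ≤ 1, hence tw(G) ≥ 2. Therefore the treewidth is 2.

Treewidth 2.
One such decomposition:
Bags: B1 = {0, 1, 4}  B2 = {1, 4, 5}  B3 = {3, 4, 5}  B4 = {2, 3, 4}
Tree: B1–B2, B2–B3, B3–B4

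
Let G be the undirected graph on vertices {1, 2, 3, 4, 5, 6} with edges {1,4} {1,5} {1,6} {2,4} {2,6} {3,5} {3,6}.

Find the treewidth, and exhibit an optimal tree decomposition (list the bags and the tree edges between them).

Each bag holds 3 vertices, so the decomposition has width 2, which upper-bounds the treewidth. The edges 2–4–1–6–2 form a cycle, so G is not a tree and its treewidth is at least 2. Therefore the treewidth is 2.

Treewidth 2.
One optimal decomposition is:
Bags: B1 = {2, 4, 6}  B2 = {1, 4, 6}  B3 = {1, 3, 6}  B4 = {1, 3, 5}
Tree: B1–B2, B2–B3, B3–B4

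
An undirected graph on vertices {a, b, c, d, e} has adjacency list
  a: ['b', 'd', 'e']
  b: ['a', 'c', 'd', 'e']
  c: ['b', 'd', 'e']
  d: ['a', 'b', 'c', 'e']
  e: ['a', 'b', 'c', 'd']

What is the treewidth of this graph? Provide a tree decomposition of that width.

Treewidth 3.
One such decomposition:
Bags: B1 = {a, b, d, e}  B2 = {b, c, d, e}
Tree: B1–B2

Each bag holds 4 vertices, so the decomposition has width 3, which upper-bounds the treewidth. On the other hand G contains the 4-clique {b, c, d, e}. A clique must lie in a single bag of any decomposition, so no decomposition can have width below 3. Hence tw(G) = 3 exactly.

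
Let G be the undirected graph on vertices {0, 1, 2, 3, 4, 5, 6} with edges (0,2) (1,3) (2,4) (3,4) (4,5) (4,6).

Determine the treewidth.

1

A width-1 tree decomposition is:
Bags: B1 = {3, 4}  B2 = {4, 6}  B3 = {1, 3}  B4 = {2, 4}  B5 = {0, 2}  B6 = {4, 5}
Tree: B1–B2, B1–B3, B1–B4, B4–B5, B1–B6
The largest bag has 2 vertices, giving width 1; this decomposition certifies tw(G) ≤ 1. Since G has at least one edge (e.g. 3–4), it is not an edgeless graph, so tw(G) ≥ 1. The upper and lower bounds meet at 1, so that is the treewidth.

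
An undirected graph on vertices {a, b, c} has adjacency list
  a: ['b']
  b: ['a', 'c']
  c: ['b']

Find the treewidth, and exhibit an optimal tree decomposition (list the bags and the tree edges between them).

Treewidth 1.
One optimal decomposition is:
Bags: B1 = {b, c}  B2 = {a, b}
Tree: B1–B2

The largest bag has 2 vertices, giving width 1; this decomposition certifies tw(G) ≤ 1. G has an edge, so its treewidth is at least 1. Therefore the treewidth is 1.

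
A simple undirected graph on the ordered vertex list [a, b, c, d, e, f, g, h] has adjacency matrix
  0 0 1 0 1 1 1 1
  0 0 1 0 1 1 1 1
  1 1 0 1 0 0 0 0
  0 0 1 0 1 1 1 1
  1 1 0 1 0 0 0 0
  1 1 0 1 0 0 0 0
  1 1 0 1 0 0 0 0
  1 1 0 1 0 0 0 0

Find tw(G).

A width-3 tree decomposition is:
Bags: B1 = {a, b, c, d}  B2 = {a, b, d, f}  B3 = {a, b, d, h}  B4 = {a, b, d, e}  B5 = {a, b, d, g}
Tree: B1–B2, B2–B3, B3–B4, B4–B5
The largest bag has 4 vertices, giving width 3; this decomposition certifies tw(G) ≤ 3. For the lower bound: the 4 vertex sets {b,c}, {a,f}, {d}, {h} are disjoint, each induces a connected subgraph, and every pair is joined by at least one edge of G. Contracting each set to a single vertex therefore yields K_{4} as a minor, and since treewidth is minor-monotone, tw(G) ≥ tw(K_{4}) = 3. Therefore the treewidth is 3.

3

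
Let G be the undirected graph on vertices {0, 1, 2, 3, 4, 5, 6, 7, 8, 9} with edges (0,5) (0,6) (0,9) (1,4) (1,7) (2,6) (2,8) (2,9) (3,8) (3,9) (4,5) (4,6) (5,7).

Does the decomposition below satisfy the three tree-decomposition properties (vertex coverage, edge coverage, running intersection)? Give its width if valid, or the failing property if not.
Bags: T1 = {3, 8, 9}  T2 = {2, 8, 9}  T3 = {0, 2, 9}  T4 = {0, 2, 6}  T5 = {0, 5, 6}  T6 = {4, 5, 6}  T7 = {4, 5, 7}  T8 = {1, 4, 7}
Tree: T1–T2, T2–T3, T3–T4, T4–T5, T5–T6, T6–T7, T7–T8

Vertex coverage: the bags together contain {0, 1, 2, 3, 4, 5, 6, 7, 8, 9}, the full vertex set. Edge coverage: each edge of G has both endpoints in at least one bag. Running intersection: for every vertex, the bags containing it form a connected subtree. All three properties hold, so this is a valid tree decomposition of width max|bag| − 1 = 2, and hence tw(G) ≤ 2.

Yes; width 2.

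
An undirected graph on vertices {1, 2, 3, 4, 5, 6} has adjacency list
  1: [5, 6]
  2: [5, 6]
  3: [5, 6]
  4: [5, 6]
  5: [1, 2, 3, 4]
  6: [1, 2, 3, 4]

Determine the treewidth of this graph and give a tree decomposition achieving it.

Every bag has size at most 3, so the width is 3 − 1 = 2 and tw(G) ≤ 2. The edges 4–6–3–5–4 form a cycle, so G is not a tree and its treewidth is at least 2. Hence tw(G) = 2 exactly.

Treewidth 2.
One optimal decomposition is:
Bags: B1 = {4, 5, 6}  B2 = {3, 5, 6}  B3 = {2, 5, 6}  B4 = {1, 5, 6}
Tree: B1–B2, B2–B3, B3–B4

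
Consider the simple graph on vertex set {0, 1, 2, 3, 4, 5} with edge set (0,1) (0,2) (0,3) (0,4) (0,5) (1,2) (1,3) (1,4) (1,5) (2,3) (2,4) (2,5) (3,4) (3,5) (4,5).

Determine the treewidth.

A width-5 tree decomposition is:
Bags: B1 = {0, 1, 2, 3, 4, 5}
Tree: (single bag)
With just one bag of size 6, the width is 6 − 1 = 5, so tw(G) ≤ 5. On the other hand G contains the 6-clique {0, 1, 2, 3, 4, 5}. A clique must lie in a single bag of any decomposition, so no decomposition can have width below 5. The upper and lower bounds meet at 5, so that is the treewidth.

5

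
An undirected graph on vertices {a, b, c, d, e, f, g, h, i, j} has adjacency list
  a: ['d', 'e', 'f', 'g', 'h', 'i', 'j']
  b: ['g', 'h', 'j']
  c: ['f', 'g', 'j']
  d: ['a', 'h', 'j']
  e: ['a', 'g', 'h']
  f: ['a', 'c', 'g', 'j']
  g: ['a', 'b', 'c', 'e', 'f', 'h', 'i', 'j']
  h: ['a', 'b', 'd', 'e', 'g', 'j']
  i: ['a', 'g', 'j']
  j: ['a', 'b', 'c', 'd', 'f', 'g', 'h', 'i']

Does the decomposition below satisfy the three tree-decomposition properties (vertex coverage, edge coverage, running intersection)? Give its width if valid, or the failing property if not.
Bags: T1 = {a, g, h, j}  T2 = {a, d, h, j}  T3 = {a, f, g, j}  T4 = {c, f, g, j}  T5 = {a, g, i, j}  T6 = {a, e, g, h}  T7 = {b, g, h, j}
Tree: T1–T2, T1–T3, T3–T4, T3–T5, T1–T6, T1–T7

Checking the three conditions: (i) the bags cover all of {a, b, c, d, e, f, g, h, i, j}; (ii) for each edge, some bag contains both endpoints; (iii) the bags containing any fixed vertex form a subtree. All hold, so the decomposition is valid with width 4 − 1 = 3.

Yes; width 3.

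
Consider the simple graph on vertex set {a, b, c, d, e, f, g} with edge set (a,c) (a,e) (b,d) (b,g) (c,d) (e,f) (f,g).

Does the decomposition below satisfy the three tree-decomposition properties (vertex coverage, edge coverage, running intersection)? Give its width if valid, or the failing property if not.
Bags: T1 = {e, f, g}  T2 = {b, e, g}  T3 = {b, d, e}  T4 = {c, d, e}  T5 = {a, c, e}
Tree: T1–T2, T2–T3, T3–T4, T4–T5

Checking the three conditions: (i) the bags cover all of {a, b, c, d, e, f, g}; (ii) for each edge, some bag contains both endpoints; (iii) the bags containing any fixed vertex form a subtree. All hold, so the decomposition is valid with width 3 − 1 = 2.

Yes; width 2.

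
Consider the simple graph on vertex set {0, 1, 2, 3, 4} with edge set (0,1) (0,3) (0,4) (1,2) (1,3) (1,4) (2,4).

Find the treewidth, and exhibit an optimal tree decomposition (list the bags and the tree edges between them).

The largest bag has 3 vertices, giving width 2; this decomposition certifies tw(G) ≤ 2. Conversely, {0, 1, 3} is a clique of size 3, and the vertices of any clique must share a bag in every tree decomposition; so some bag has ≥ 3 vertices and tw(G) ≥ 2. Therefore the treewidth is 2.

Treewidth 2.
One such decomposition:
Bags: B1 = {0, 1, 4}  B2 = {1, 2, 4}  B3 = {0, 1, 3}
Tree: B1–B2, B1–B3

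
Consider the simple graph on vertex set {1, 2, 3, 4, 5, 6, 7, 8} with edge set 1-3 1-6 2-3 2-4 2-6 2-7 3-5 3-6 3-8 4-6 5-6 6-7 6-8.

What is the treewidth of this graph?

2

A width-2 tree decomposition is:
Bags: B1 = {3, 6, 8}  B2 = {2, 3, 6}  B3 = {2, 6, 7}  B4 = {2, 4, 6}  B5 = {3, 5, 6}  B6 = {1, 3, 6}
Tree: B1–B2, B2–B3, B3–B4, B2–B5, B5–B6
Every bag has size at most 3, so the width is 3 − 1 = 2 and tw(G) ≤ 2. Conversely, {3, 6, 8} is a clique of size 3, and the vertices of any clique must share a bag in every tree decomposition; so some bag has ≥ 3 vertices and tw(G) ≥ 2. Hence tw(G) = 2 exactly.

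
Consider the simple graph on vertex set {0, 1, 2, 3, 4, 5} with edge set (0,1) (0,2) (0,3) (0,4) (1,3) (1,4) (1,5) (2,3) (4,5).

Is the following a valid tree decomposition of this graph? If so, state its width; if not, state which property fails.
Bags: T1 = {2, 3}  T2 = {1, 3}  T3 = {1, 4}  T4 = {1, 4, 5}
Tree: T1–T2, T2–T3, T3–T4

A tree decomposition must satisfy three properties: every vertex lies in some bag; for every edge, both endpoints lie together in some bag; and for every vertex, the bags containing it form a connected subtree. Here vertex 0 appears in no bag, so the decomposition is invalid.

No — vertex 0 appears in no bag.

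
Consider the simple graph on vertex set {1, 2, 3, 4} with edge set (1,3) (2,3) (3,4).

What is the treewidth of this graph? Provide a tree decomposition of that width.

Each bag holds 2 vertices, so the decomposition has width 1, which upper-bounds the treewidth. Any graph with an edge has treewidth ≥ 1, and G has the edge 1–3. The upper and lower bounds meet at 1, so that is the treewidth.

Treewidth 1.
One optimal decomposition is:
Bags: B1 = {1, 3}  B2 = {3, 4}  B3 = {2, 3}
Tree: B1–B2, B2–B3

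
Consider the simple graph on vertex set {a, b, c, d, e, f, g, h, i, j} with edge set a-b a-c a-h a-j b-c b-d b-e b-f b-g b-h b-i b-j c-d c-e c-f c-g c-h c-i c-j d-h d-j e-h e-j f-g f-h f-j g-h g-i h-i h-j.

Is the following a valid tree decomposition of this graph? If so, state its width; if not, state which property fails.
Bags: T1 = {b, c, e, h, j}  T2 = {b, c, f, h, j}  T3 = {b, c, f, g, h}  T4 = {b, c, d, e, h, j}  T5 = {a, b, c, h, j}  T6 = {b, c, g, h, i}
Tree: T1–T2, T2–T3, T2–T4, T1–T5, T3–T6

A tree decomposition must satisfy three properties: every vertex lies in some bag; for every edge, both endpoints lie together in some bag; and for every vertex, the bags containing it form a connected subtree. Here bags containing vertex e are not connected in the tree, so the decomposition is invalid.

No — bags containing vertex e are not connected in the tree.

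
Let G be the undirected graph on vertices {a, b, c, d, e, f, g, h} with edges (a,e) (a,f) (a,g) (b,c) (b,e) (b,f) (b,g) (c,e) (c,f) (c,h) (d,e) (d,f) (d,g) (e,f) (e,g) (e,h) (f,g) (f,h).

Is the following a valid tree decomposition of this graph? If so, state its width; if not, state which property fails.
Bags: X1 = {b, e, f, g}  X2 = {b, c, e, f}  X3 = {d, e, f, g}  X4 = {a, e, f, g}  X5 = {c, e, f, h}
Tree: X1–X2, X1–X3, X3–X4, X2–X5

Every vertex of G appears in some bag (union = {a, b, c, d, e, f, g, h}); every edge is covered by a bag; and for each vertex v the set of bags containing v is connected in the bag tree. The decomposition is therefore valid. The largest bag has 4 vertices, so the width is 3.

Yes; width 3.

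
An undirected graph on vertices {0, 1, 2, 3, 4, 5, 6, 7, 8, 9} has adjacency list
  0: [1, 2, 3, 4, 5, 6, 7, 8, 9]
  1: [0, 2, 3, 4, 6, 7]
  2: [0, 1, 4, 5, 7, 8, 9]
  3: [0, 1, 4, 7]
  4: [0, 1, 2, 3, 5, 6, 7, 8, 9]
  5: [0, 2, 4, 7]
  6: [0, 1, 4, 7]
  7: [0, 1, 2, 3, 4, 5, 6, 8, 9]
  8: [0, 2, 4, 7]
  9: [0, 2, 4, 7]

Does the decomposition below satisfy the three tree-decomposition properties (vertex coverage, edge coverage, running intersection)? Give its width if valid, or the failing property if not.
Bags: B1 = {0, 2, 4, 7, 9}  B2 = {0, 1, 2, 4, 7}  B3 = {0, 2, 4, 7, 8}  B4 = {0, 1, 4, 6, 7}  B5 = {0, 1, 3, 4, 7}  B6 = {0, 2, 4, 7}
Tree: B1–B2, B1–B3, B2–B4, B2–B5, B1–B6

A tree decomposition must satisfy three properties: every vertex lies in some bag; for every edge, both endpoints lie together in some bag; and for every vertex, the bags containing it form a connected subtree. Here vertex 5 appears in no bag, so the decomposition is invalid.

No — vertex 5 appears in no bag.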